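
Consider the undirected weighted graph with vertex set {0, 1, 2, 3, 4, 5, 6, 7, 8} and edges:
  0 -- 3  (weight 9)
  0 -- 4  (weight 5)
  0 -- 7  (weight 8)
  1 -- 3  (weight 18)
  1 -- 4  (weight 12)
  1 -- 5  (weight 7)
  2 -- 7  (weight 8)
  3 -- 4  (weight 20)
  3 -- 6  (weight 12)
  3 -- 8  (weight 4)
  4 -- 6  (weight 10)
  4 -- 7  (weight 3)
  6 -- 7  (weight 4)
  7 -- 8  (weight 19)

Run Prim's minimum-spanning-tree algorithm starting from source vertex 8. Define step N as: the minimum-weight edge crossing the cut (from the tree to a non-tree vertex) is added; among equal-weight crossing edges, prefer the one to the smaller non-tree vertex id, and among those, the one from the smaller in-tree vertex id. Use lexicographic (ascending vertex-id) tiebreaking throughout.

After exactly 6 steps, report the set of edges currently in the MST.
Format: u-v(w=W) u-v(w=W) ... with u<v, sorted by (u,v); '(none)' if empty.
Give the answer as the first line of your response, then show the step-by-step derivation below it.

0-3(w=9) 0-4(w=5) 2-7(w=8) 3-8(w=4) 4-7(w=3) 6-7(w=4)

step 1: add edge 3-8 (w=4); MST = {3-8(w=4)}
step 2: add edge 0-3 (w=9); MST = {0-3(w=9) 3-8(w=4)}
step 3: add edge 0-4 (w=5); MST = {0-3(w=9) 0-4(w=5) 3-8(w=4)}
step 4: add edge 4-7 (w=3); MST = {0-3(w=9) 0-4(w=5) 3-8(w=4) 4-7(w=3)}
step 5: add edge 6-7 (w=4); MST = {0-3(w=9) 0-4(w=5) 3-8(w=4) 4-7(w=3) 6-7(w=4)}
step 6: add edge 2-7 (w=8); MST = {0-3(w=9) 0-4(w=5) 2-7(w=8) 3-8(w=4) 4-7(w=3) 6-7(w=4)}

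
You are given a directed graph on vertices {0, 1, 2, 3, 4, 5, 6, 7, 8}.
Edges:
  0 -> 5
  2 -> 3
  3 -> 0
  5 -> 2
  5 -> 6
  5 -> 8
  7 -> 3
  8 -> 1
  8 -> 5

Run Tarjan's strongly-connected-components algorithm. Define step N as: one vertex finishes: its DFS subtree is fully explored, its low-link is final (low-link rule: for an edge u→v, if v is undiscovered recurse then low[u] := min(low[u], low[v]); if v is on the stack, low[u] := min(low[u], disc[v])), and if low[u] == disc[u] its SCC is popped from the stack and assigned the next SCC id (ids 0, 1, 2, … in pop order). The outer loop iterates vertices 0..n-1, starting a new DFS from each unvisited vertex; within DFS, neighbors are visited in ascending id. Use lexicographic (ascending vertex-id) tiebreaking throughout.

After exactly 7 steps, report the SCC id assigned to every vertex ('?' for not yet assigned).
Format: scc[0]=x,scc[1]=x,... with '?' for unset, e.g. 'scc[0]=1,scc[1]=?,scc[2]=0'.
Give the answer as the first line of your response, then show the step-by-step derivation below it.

scc[0]=2,scc[1]=1,scc[2]=2,scc[3]=2,scc[4]=?,scc[5]=2,scc[6]=0,scc[7]=?,scc[8]=2

step 1: low=(low[0]=0,low[1]=?,low[2]=2,low[3]=0,low[4]=?,low[5]=1,low[6]=?,low[7]=?,low[8]=?); scc=(scc[0]=?,scc[1]=?,scc[2]=?,scc[3]=?,scc[4]=?,scc[5]=?,scc[6]=?,scc[7]=?,scc[8]=?)
step 2: low=(low[0]=0,low[1]=?,low[2]=0,low[3]=0,low[4]=?,low[5]=1,low[6]=?,low[7]=?,low[8]=?); scc=(scc[0]=?,scc[1]=?,scc[2]=?,scc[3]=?,scc[4]=?,scc[5]=?,scc[6]=?,scc[7]=?,scc[8]=?)
step 3: low=(low[0]=0,low[1]=?,low[2]=0,low[3]=0,low[4]=?,low[5]=0,low[6]=4,low[7]=?,low[8]=?); scc=(scc[0]=?,scc[1]=?,scc[2]=?,scc[3]=?,scc[4]=?,scc[5]=?,scc[6]=0,scc[7]=?,scc[8]=?)
step 4: low=(low[0]=0,low[1]=6,low[2]=0,low[3]=0,low[4]=?,low[5]=0,low[6]=4,low[7]=?,low[8]=5); scc=(scc[0]=?,scc[1]=1,scc[2]=?,scc[3]=?,scc[4]=?,scc[5]=?,scc[6]=0,scc[7]=?,scc[8]=?)
step 5: low=(low[0]=0,low[1]=6,low[2]=0,low[3]=0,low[4]=?,low[5]=0,low[6]=4,low[7]=?,low[8]=1); scc=(scc[0]=?,scc[1]=1,scc[2]=?,scc[3]=?,scc[4]=?,scc[5]=?,scc[6]=0,scc[7]=?,scc[8]=?)
step 6: low=(low[0]=0,low[1]=6,low[2]=0,low[3]=0,low[4]=?,low[5]=0,low[6]=4,low[7]=?,low[8]=1); scc=(scc[0]=?,scc[1]=1,scc[2]=?,scc[3]=?,scc[4]=?,scc[5]=?,scc[6]=0,scc[7]=?,scc[8]=?)
step 7: low=(low[0]=0,low[1]=6,low[2]=0,low[3]=0,low[4]=?,low[5]=0,low[6]=4,low[7]=?,low[8]=1); scc=(scc[0]=2,scc[1]=1,scc[2]=2,scc[3]=2,scc[4]=?,scc[5]=2,scc[6]=0,scc[7]=?,scc[8]=2)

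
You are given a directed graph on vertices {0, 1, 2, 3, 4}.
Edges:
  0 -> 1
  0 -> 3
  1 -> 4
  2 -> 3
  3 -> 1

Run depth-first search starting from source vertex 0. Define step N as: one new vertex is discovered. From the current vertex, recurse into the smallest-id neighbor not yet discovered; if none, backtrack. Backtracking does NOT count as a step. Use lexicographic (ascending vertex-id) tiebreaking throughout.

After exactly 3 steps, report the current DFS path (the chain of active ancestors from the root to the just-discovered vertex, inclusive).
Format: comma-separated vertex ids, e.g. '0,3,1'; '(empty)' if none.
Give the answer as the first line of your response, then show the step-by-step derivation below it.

0,1,4

step 1: discover 0; path=0; order=0
step 2: discover 1; path=0>1; order=0,1
step 3: discover 4; path=0>1>4; order=0,1,4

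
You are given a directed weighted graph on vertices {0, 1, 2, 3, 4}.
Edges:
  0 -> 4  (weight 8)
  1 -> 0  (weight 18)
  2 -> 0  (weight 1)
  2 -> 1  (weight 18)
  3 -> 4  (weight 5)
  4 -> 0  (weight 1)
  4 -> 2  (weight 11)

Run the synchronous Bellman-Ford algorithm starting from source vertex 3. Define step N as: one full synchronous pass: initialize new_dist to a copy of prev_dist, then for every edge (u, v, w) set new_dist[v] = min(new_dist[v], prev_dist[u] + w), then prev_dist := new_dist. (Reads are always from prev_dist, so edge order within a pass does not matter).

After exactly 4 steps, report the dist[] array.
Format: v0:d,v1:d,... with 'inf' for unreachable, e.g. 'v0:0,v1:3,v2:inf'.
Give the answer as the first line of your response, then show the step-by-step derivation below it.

v0:6,v1:34,v2:16,v3:0,v4:5

step 1: dist = v0:inf,v1:inf,v2:inf,v3:0,v4:5
step 2: dist = v0:6,v1:inf,v2:16,v3:0,v4:5
step 3: dist = v0:6,v1:34,v2:16,v3:0,v4:5
step 4: dist = v0:6,v1:34,v2:16,v3:0,v4:5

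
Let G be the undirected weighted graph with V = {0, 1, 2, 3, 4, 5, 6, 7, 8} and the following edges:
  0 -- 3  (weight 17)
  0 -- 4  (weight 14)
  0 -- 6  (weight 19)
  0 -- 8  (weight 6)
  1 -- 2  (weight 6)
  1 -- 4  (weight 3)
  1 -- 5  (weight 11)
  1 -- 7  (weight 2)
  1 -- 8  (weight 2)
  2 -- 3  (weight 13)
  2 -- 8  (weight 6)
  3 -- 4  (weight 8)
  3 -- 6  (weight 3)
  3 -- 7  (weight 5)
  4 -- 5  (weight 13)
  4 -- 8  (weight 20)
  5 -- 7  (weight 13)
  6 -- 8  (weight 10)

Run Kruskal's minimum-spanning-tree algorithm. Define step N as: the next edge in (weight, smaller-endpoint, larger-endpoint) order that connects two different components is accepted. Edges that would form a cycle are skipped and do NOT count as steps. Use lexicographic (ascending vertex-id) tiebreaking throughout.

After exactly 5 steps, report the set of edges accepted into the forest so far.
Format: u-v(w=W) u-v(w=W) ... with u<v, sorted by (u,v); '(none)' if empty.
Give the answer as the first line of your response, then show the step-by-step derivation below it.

1-4(w=3) 1-7(w=2) 1-8(w=2) 3-6(w=3) 3-7(w=5)

step 1: add edge 1-7 (w=2); MST = {1-7(w=2)}
step 2: add edge 1-8 (w=2); MST = {1-7(w=2) 1-8(w=2)}
step 3: add edge 1-4 (w=3); MST = {1-4(w=3) 1-7(w=2) 1-8(w=2)}
step 4: add edge 3-6 (w=3); MST = {1-4(w=3) 1-7(w=2) 1-8(w=2) 3-6(w=3)}
step 5: add edge 3-7 (w=5); MST = {1-4(w=3) 1-7(w=2) 1-8(w=2) 3-6(w=3) 3-7(w=5)}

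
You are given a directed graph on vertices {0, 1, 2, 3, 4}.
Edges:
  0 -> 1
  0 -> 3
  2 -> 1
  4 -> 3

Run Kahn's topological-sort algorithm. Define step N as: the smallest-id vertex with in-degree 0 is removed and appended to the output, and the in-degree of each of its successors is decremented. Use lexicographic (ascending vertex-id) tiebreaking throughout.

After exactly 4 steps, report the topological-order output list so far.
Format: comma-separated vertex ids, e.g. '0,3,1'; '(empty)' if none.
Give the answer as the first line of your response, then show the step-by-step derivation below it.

0,2,1,4

step 1: output 0; order=[0]; indeg=(0,1,0,1,0)
step 2: output 2; order=[0,2]; indeg=(0,0,0,1,0)
step 3: output 1; order=[0,2,1]; indeg=(0,0,0,1,0)
step 4: output 4; order=[0,2,1,4]; indeg=(0,0,0,0,0)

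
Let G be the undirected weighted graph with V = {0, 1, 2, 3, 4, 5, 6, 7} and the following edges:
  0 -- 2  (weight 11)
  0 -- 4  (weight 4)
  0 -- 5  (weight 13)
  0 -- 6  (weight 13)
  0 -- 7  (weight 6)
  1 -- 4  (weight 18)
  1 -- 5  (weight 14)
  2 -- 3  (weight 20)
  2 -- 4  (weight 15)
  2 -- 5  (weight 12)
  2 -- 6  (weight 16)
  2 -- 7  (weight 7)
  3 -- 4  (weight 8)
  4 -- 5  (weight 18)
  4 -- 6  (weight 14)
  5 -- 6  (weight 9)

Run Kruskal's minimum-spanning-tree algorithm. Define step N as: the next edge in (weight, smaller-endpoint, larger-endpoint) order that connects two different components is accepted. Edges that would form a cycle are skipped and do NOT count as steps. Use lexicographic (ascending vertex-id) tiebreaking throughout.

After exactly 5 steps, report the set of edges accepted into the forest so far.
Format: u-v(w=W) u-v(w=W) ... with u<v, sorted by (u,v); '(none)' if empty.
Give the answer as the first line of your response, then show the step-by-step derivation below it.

0-4(w=4) 0-7(w=6) 2-7(w=7) 3-4(w=8) 5-6(w=9)

step 1: add edge 0-4 (w=4); MST = {0-4(w=4)}
step 2: add edge 0-7 (w=6); MST = {0-4(w=4) 0-7(w=6)}
step 3: add edge 2-7 (w=7); MST = {0-4(w=4) 0-7(w=6) 2-7(w=7)}
step 4: add edge 3-4 (w=8); MST = {0-4(w=4) 0-7(w=6) 2-7(w=7) 3-4(w=8)}
step 5: add edge 5-6 (w=9); MST = {0-4(w=4) 0-7(w=6) 2-7(w=7) 3-4(w=8) 5-6(w=9)}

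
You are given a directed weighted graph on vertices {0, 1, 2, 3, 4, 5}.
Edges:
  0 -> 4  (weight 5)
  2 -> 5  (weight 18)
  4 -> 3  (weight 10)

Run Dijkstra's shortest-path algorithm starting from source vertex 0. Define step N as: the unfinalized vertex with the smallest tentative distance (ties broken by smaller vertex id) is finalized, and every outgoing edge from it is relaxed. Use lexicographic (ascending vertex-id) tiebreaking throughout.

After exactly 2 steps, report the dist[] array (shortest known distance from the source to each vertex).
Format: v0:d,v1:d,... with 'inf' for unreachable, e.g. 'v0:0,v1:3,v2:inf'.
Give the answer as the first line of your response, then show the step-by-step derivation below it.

v0:0,v1:inf,v2:inf,v3:15,v4:5,v5:inf

step 1: dist = v0:0,v1:inf,v2:inf,v3:inf,v4:5,v5:inf
step 2: dist = v0:0,v1:inf,v2:inf,v3:15,v4:5,v5:inf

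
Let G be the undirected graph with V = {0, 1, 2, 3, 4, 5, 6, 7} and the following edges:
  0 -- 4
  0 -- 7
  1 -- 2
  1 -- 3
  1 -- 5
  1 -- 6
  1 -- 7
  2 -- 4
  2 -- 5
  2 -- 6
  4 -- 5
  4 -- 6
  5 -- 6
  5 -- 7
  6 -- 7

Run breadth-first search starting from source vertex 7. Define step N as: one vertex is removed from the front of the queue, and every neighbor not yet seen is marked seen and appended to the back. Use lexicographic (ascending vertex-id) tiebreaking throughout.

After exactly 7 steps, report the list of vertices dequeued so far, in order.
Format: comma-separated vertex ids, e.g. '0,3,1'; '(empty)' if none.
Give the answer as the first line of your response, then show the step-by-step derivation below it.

7,0,1,5,6,4,2

step 1: dequeue 7; queue=[0,1,5,6]; order=7
step 2: dequeue 0; queue=[1,5,6,4]; order=7,0
step 3: dequeue 1; queue=[5,6,4,2,3]; order=7,0,1
step 4: dequeue 5; queue=[6,4,2,3]; order=7,0,1,5
step 5: dequeue 6; queue=[4,2,3]; order=7,0,1,5,6
step 6: dequeue 4; queue=[2,3]; order=7,0,1,5,6,4
step 7: dequeue 2; queue=[3]; order=7,0,1,5,6,4,2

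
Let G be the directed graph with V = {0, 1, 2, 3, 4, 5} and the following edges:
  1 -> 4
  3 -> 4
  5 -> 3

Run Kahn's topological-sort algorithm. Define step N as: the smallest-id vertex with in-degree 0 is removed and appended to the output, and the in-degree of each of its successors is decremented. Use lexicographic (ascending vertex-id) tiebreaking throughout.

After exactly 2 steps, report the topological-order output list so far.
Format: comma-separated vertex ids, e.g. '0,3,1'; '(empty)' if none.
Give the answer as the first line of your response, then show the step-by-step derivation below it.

0,1

step 1: output 0; order=[0]; indeg=(0,0,0,1,2,0)
step 2: output 1; order=[0,1]; indeg=(0,0,0,1,1,0)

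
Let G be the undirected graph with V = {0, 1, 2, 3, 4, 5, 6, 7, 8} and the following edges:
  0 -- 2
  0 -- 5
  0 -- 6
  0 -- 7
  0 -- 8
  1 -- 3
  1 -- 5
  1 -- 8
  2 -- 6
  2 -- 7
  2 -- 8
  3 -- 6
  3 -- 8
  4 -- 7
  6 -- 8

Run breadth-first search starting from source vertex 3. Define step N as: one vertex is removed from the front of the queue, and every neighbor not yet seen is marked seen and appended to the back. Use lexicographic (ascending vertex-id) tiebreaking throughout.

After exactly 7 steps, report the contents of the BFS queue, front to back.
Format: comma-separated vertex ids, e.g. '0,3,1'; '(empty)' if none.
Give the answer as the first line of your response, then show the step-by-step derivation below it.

7

step 1: dequeue 3; queue=[1,6,8]; order=3
step 2: dequeue 1; queue=[6,8,5]; order=3,1
step 3: dequeue 6; queue=[8,5,0,2]; order=3,1,6
step 4: dequeue 8; queue=[5,0,2]; order=3,1,6,8
step 5: dequeue 5; queue=[0,2]; order=3,1,6,8,5
step 6: dequeue 0; queue=[2,7]; order=3,1,6,8,5,0
step 7: dequeue 2; queue=[7]; order=3,1,6,8,5,0,2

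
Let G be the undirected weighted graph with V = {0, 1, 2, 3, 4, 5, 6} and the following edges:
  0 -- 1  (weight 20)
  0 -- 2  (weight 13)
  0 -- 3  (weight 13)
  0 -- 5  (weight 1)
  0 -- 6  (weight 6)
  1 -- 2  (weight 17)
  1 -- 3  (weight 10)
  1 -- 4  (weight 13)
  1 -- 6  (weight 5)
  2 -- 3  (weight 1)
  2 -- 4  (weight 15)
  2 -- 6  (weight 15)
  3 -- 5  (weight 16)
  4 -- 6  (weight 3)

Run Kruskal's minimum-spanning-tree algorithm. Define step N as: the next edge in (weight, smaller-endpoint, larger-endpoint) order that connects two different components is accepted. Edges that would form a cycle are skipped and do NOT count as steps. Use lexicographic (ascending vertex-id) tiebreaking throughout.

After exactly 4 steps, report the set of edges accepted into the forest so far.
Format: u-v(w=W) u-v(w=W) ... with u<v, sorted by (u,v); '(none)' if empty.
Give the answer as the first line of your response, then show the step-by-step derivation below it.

0-5(w=1) 1-6(w=5) 2-3(w=1) 4-6(w=3)

step 1: add edge 0-5 (w=1); MST = {0-5(w=1)}
step 2: add edge 2-3 (w=1); MST = {0-5(w=1) 2-3(w=1)}
step 3: add edge 4-6 (w=3); MST = {0-5(w=1) 2-3(w=1) 4-6(w=3)}
step 4: add edge 1-6 (w=5); MST = {0-5(w=1) 1-6(w=5) 2-3(w=1) 4-6(w=3)}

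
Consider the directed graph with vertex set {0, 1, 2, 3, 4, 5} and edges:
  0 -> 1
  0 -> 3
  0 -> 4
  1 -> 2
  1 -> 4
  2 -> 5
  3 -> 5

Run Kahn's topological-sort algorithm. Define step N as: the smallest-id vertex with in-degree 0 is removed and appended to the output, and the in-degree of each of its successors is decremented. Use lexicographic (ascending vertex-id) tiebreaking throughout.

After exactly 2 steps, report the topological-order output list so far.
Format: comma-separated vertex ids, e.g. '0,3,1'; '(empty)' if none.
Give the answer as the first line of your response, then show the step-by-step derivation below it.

0,1

step 1: output 0; order=[0]; indeg=(0,0,1,0,1,2)
step 2: output 1; order=[0,1]; indeg=(0,0,0,0,0,2)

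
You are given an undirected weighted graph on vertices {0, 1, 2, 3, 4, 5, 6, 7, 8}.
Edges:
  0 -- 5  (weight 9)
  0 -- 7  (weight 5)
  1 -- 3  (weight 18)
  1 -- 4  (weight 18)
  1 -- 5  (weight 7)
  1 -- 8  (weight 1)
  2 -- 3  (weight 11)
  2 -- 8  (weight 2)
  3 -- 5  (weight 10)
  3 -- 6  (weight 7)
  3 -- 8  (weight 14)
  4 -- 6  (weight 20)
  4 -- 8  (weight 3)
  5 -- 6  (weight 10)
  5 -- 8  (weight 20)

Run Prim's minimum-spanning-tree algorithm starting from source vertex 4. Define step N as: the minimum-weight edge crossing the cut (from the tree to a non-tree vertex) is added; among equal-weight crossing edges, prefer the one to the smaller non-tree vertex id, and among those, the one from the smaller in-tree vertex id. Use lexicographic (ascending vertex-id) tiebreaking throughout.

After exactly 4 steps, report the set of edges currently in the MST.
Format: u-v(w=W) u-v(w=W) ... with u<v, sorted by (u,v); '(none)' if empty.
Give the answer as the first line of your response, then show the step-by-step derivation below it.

1-5(w=7) 1-8(w=1) 2-8(w=2) 4-8(w=3)

step 1: add edge 4-8 (w=3); MST = {4-8(w=3)}
step 2: add edge 1-8 (w=1); MST = {1-8(w=1) 4-8(w=3)}
step 3: add edge 2-8 (w=2); MST = {1-8(w=1) 2-8(w=2) 4-8(w=3)}
step 4: add edge 1-5 (w=7); MST = {1-5(w=7) 1-8(w=1) 2-8(w=2) 4-8(w=3)}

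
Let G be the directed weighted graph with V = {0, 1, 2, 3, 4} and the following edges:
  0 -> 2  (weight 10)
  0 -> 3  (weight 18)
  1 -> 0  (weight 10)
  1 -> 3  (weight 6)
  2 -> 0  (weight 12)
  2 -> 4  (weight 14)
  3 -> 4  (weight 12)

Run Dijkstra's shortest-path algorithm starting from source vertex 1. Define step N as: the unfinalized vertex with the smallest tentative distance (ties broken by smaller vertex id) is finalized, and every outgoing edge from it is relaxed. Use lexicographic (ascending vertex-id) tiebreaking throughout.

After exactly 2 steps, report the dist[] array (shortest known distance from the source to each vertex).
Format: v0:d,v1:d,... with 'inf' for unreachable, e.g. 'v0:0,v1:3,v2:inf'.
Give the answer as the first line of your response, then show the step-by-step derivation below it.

v0:10,v1:0,v2:inf,v3:6,v4:18

step 1: dist = v0:10,v1:0,v2:inf,v3:6,v4:inf
step 2: dist = v0:10,v1:0,v2:inf,v3:6,v4:18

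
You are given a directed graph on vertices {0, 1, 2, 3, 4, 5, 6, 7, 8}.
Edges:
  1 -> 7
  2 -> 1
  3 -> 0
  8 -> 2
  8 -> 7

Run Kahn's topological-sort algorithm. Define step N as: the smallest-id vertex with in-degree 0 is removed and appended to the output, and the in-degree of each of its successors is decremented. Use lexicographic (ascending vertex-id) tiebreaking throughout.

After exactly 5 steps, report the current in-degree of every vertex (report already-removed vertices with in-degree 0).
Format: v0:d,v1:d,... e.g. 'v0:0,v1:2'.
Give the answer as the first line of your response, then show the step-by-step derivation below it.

v0:0,v1:1,v2:1,v3:0,v4:0,v5:0,v6:0,v7:2,v8:0

step 1: output 3; order=[3]; indeg=(0,1,1,0,0,0,0,2,0)
step 2: output 0; order=[3,0]; indeg=(0,1,1,0,0,0,0,2,0)
step 3: output 4; order=[3,0,4]; indeg=(0,1,1,0,0,0,0,2,0)
step 4: output 5; order=[3,0,4,5]; indeg=(0,1,1,0,0,0,0,2,0)
step 5: output 6; order=[3,0,4,5,6]; indeg=(0,1,1,0,0,0,0,2,0)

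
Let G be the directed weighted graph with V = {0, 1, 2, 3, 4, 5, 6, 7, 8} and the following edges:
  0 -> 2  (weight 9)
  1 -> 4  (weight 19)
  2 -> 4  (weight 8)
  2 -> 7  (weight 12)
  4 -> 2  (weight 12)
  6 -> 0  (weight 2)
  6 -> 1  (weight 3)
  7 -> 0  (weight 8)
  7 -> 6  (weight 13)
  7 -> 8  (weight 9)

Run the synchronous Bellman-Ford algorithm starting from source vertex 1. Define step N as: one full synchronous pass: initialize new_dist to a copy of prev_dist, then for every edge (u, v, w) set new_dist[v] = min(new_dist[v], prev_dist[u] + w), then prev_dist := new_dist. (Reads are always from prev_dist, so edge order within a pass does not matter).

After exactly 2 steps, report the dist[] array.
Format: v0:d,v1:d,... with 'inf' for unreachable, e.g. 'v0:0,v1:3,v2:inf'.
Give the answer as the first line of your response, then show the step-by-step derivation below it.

v0:inf,v1:0,v2:31,v3:inf,v4:19,v5:inf,v6:inf,v7:inf,v8:inf

step 1: dist = v0:inf,v1:0,v2:inf,v3:inf,v4:19,v5:inf,v6:inf,v7:inf,v8:inf
step 2: dist = v0:inf,v1:0,v2:31,v3:inf,v4:19,v5:inf,v6:inf,v7:inf,v8:inf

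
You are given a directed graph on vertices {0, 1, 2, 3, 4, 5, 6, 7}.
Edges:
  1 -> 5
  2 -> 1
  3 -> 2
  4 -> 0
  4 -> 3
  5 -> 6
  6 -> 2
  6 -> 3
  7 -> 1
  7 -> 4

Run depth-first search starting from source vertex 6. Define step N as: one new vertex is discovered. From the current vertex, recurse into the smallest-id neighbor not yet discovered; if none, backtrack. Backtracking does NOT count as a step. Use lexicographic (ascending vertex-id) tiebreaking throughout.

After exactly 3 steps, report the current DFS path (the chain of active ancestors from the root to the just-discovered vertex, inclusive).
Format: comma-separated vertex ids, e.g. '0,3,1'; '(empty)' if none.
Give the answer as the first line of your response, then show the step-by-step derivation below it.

6,2,1

step 1: discover 6; path=6; order=6
step 2: discover 2; path=6>2; order=6,2
step 3: discover 1; path=6>2>1; order=6,2,1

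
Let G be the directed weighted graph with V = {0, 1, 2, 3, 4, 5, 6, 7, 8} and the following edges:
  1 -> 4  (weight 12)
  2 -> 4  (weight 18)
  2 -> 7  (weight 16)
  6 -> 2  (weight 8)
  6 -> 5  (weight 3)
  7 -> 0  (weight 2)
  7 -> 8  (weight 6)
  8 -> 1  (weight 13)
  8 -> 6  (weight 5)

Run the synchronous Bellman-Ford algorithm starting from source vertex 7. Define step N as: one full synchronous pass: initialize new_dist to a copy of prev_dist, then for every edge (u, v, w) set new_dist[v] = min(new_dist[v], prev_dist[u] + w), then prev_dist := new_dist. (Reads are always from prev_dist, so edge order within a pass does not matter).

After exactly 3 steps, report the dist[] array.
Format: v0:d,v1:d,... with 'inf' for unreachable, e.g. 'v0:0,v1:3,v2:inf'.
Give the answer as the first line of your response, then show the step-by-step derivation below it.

v0:2,v1:19,v2:19,v3:inf,v4:31,v5:14,v6:11,v7:0,v8:6

step 1: dist = v0:2,v1:inf,v2:inf,v3:inf,v4:inf,v5:inf,v6:inf,v7:0,v8:6
step 2: dist = v0:2,v1:19,v2:inf,v3:inf,v4:inf,v5:inf,v6:11,v7:0,v8:6
step 3: dist = v0:2,v1:19,v2:19,v3:inf,v4:31,v5:14,v6:11,v7:0,v8:6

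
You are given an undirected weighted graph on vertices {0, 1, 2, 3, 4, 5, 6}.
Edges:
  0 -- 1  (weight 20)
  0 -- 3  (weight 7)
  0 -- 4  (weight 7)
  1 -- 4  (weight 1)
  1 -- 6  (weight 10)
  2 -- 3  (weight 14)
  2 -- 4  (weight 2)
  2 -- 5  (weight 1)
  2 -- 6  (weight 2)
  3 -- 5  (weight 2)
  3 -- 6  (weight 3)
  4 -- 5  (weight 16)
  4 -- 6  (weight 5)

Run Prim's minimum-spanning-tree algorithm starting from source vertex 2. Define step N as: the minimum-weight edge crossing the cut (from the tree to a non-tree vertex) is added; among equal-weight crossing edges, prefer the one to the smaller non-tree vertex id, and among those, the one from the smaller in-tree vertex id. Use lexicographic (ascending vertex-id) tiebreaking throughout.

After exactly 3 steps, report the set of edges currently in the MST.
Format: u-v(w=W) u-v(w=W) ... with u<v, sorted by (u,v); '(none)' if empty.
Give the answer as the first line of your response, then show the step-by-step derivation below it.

2-4(w=2) 2-5(w=1) 3-5(w=2)

step 1: add edge 2-5 (w=1); MST = {2-5(w=1)}
step 2: add edge 3-5 (w=2); MST = {2-5(w=1) 3-5(w=2)}
step 3: add edge 2-4 (w=2); MST = {2-4(w=2) 2-5(w=1) 3-5(w=2)}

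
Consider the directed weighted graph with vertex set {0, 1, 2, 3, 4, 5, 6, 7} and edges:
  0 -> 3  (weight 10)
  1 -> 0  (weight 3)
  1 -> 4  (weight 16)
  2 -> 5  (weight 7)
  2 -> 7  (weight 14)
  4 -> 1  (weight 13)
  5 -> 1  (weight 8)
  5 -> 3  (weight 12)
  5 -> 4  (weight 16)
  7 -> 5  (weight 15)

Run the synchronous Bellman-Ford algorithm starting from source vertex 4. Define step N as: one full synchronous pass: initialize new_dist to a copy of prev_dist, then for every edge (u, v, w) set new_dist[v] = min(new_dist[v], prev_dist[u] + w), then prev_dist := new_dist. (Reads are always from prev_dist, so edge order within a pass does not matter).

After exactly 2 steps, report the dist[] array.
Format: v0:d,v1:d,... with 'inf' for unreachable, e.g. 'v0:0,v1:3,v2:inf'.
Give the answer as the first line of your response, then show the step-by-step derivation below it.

v0:16,v1:13,v2:inf,v3:inf,v4:0,v5:inf,v6:inf,v7:inf

step 1: dist = v0:inf,v1:13,v2:inf,v3:inf,v4:0,v5:inf,v6:inf,v7:inf
step 2: dist = v0:16,v1:13,v2:inf,v3:inf,v4:0,v5:inf,v6:inf,v7:inf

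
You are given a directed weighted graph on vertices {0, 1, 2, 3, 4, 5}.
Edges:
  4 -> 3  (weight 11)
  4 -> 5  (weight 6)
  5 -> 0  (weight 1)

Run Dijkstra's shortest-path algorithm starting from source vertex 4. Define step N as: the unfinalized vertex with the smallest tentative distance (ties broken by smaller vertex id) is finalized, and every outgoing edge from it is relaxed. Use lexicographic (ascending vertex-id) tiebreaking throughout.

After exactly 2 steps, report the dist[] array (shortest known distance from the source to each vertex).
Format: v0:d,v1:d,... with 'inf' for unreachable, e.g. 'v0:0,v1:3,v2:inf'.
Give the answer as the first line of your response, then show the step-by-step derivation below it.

v0:7,v1:inf,v2:inf,v3:11,v4:0,v5:6

step 1: dist = v0:inf,v1:inf,v2:inf,v3:11,v4:0,v5:6
step 2: dist = v0:7,v1:inf,v2:inf,v3:11,v4:0,v5:6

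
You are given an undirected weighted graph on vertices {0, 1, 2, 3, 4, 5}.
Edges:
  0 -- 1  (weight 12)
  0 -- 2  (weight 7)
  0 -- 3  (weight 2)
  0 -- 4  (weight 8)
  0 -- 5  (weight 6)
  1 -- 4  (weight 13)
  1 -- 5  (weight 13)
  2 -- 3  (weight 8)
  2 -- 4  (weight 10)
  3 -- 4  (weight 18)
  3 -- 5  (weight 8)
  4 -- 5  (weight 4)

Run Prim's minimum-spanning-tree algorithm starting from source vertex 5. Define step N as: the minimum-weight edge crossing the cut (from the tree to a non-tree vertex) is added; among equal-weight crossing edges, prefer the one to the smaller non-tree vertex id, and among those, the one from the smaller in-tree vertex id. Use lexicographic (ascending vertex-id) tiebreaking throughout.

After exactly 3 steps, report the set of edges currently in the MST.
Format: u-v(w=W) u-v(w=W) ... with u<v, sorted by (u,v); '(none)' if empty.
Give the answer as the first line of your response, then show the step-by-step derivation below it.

0-3(w=2) 0-5(w=6) 4-5(w=4)

step 1: add edge 4-5 (w=4); MST = {4-5(w=4)}
step 2: add edge 0-5 (w=6); MST = {0-5(w=6) 4-5(w=4)}
step 3: add edge 0-3 (w=2); MST = {0-3(w=2) 0-5(w=6) 4-5(w=4)}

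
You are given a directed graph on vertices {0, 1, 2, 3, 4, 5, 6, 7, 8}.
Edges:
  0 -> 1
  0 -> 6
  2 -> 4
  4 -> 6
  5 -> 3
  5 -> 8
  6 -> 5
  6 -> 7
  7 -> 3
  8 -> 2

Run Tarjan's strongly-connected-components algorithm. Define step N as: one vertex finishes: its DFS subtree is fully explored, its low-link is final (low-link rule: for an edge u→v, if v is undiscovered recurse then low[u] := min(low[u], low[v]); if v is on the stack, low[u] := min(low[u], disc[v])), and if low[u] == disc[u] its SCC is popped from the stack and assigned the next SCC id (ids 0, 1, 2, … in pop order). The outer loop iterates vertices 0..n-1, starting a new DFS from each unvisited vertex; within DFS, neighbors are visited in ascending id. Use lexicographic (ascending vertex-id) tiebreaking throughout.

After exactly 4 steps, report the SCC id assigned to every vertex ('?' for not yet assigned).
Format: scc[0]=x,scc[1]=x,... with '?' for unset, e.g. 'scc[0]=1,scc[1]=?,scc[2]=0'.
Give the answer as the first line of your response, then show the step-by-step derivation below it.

scc[0]=?,scc[1]=0,scc[2]=?,scc[3]=1,scc[4]=?,scc[5]=?,scc[6]=?,scc[7]=?,scc[8]=?

step 1: low=(low[0]=0,low[1]=1,low[2]=?,low[3]=?,low[4]=?,low[5]=?,low[6]=?,low[7]=?,low[8]=?); scc=(scc[0]=?,scc[1]=0,scc[2]=?,scc[3]=?,scc[4]=?,scc[5]=?,scc[6]=?,scc[7]=?,scc[8]=?)
step 2: low=(low[0]=0,low[1]=1,low[2]=?,low[3]=4,low[4]=?,low[5]=3,low[6]=2,low[7]=?,low[8]=?); scc=(scc[0]=?,scc[1]=0,scc[2]=?,scc[3]=1,scc[4]=?,scc[5]=?,scc[6]=?,scc[7]=?,scc[8]=?)
step 3: low=(low[0]=0,low[1]=1,low[2]=6,low[3]=4,low[4]=2,low[5]=3,low[6]=2,low[7]=?,low[8]=5); scc=(scc[0]=?,scc[1]=0,scc[2]=?,scc[3]=1,scc[4]=?,scc[5]=?,scc[6]=?,scc[7]=?,scc[8]=?)
step 4: low=(low[0]=0,low[1]=1,low[2]=2,low[3]=4,low[4]=2,low[5]=3,low[6]=2,low[7]=?,low[8]=5); scc=(scc[0]=?,scc[1]=0,scc[2]=?,scc[3]=1,scc[4]=?,scc[5]=?,scc[6]=?,scc[7]=?,scc[8]=?)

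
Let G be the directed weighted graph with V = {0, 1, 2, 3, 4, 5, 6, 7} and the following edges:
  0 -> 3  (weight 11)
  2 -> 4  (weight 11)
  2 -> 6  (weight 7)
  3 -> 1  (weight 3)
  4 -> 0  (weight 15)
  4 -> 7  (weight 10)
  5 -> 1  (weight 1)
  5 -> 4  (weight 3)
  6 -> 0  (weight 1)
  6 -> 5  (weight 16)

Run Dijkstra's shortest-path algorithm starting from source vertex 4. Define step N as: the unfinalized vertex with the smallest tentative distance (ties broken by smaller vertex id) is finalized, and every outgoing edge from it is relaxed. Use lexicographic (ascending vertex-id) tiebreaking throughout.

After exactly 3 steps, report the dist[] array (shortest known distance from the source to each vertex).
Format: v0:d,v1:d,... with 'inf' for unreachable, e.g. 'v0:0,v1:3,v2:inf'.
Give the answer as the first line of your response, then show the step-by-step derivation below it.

v0:15,v1:inf,v2:inf,v3:26,v4:0,v5:inf,v6:inf,v7:10

step 1: dist = v0:15,v1:inf,v2:inf,v3:inf,v4:0,v5:inf,v6:inf,v7:10
step 2: dist = v0:15,v1:inf,v2:inf,v3:inf,v4:0,v5:inf,v6:inf,v7:10
step 3: dist = v0:15,v1:inf,v2:inf,v3:26,v4:0,v5:inf,v6:inf,v7:10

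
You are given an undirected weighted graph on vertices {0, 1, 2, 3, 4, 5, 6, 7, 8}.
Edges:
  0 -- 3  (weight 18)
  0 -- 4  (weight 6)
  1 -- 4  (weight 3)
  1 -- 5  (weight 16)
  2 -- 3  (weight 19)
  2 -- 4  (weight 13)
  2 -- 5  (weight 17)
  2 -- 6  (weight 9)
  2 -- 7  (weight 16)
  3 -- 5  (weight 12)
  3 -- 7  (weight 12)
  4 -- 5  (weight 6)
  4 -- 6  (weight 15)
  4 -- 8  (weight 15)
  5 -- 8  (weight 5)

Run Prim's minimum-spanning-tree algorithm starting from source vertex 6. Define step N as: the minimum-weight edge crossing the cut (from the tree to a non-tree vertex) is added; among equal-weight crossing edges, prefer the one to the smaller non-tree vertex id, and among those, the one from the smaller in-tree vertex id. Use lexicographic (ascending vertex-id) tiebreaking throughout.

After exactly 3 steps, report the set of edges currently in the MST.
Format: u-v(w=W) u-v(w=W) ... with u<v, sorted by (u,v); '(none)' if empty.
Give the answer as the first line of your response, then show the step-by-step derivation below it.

1-4(w=3) 2-4(w=13) 2-6(w=9)

step 1: add edge 2-6 (w=9); MST = {2-6(w=9)}
step 2: add edge 2-4 (w=13); MST = {2-4(w=13) 2-6(w=9)}
step 3: add edge 1-4 (w=3); MST = {1-4(w=3) 2-4(w=13) 2-6(w=9)}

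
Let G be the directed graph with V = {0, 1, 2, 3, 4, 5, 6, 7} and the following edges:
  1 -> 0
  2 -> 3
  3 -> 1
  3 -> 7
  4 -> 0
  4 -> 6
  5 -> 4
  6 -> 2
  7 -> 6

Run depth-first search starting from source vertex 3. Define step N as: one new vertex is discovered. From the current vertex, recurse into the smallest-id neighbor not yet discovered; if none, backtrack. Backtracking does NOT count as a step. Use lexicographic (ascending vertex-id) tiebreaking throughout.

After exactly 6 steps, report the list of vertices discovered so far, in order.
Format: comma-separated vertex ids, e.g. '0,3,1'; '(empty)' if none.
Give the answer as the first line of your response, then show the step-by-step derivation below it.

3,1,0,7,6,2

step 1: discover 3; path=3; order=3
step 2: discover 1; path=3>1; order=3,1
step 3: discover 0; path=3>1>0; order=3,1,0
step 4: discover 7; path=3>7; order=3,1,0,7
step 5: discover 6; path=3>7>6; order=3,1,0,7,6
step 6: discover 2; path=3>7>6>2; order=3,1,0,7,6,2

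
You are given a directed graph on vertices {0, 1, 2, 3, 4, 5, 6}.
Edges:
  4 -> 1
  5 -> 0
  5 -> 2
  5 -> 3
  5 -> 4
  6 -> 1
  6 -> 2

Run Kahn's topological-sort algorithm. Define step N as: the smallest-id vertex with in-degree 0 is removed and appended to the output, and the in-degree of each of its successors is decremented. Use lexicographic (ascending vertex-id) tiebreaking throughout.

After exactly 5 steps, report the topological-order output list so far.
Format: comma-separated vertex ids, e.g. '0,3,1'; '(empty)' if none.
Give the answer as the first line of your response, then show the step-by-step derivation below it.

5,0,3,4,6

step 1: output 5; order=[5]; indeg=(0,2,1,0,0,0,0)
step 2: output 0; order=[5,0]; indeg=(0,2,1,0,0,0,0)
step 3: output 3; order=[5,0,3]; indeg=(0,2,1,0,0,0,0)
step 4: output 4; order=[5,0,3,4]; indeg=(0,1,1,0,0,0,0)
step 5: output 6; order=[5,0,3,4,6]; indeg=(0,0,0,0,0,0,0)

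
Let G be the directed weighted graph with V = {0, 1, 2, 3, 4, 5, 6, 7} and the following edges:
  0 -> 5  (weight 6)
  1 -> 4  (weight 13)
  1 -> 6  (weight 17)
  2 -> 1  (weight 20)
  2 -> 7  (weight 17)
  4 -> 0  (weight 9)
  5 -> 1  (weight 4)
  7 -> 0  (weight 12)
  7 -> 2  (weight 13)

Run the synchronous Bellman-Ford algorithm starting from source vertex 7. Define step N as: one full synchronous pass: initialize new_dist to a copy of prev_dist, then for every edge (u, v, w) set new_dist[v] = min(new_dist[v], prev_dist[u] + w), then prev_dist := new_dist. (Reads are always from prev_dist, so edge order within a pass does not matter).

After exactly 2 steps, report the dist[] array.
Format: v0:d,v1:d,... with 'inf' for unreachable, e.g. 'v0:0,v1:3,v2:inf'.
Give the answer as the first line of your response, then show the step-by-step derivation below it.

v0:12,v1:33,v2:13,v3:inf,v4:inf,v5:18,v6:inf,v7:0

step 1: dist = v0:12,v1:inf,v2:13,v3:inf,v4:inf,v5:inf,v6:inf,v7:0
step 2: dist = v0:12,v1:33,v2:13,v3:inf,v4:inf,v5:18,v6:inf,v7:0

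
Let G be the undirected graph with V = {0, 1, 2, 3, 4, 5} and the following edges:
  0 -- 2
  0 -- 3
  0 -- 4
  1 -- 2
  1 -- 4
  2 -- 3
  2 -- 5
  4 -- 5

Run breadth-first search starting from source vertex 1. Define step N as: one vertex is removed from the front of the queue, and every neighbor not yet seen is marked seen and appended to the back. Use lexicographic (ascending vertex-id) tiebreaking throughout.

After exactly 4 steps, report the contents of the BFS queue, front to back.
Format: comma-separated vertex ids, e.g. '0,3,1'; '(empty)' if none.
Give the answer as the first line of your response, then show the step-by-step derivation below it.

3,5

step 1: dequeue 1; queue=[2,4]; order=1
step 2: dequeue 2; queue=[4,0,3,5]; order=1,2
step 3: dequeue 4; queue=[0,3,5]; order=1,2,4
step 4: dequeue 0; queue=[3,5]; order=1,2,4,0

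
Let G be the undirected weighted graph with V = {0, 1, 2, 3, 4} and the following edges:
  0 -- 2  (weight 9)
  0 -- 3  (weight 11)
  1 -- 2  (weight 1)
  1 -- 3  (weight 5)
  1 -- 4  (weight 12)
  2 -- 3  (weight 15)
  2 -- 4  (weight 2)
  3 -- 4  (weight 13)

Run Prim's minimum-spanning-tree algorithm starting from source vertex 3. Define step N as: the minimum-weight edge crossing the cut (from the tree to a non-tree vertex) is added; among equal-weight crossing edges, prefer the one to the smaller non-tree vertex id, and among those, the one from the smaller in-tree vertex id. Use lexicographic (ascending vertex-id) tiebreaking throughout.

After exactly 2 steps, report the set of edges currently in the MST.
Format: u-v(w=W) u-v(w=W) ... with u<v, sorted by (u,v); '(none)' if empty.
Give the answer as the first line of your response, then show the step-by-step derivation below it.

1-2(w=1) 1-3(w=5)

step 1: add edge 1-3 (w=5); MST = {1-3(w=5)}
step 2: add edge 1-2 (w=1); MST = {1-2(w=1) 1-3(w=5)}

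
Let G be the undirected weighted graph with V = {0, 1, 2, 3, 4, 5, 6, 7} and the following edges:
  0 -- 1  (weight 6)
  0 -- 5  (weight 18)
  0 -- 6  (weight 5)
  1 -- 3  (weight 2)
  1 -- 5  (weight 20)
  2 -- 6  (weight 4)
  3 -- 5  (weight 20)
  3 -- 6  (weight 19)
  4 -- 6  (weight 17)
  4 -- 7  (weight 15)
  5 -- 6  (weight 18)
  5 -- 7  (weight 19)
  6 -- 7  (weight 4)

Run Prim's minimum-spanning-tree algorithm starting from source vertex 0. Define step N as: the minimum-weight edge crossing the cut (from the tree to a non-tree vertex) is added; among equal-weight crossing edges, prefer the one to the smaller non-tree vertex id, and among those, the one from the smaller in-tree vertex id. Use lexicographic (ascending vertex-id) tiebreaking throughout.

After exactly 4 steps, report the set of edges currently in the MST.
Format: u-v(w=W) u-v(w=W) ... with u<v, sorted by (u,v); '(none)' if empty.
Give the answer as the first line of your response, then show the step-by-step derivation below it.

0-1(w=6) 0-6(w=5) 2-6(w=4) 6-7(w=4)

step 1: add edge 0-6 (w=5); MST = {0-6(w=5)}
step 2: add edge 2-6 (w=4); MST = {0-6(w=5) 2-6(w=4)}
step 3: add edge 6-7 (w=4); MST = {0-6(w=5) 2-6(w=4) 6-7(w=4)}
step 4: add edge 0-1 (w=6); MST = {0-1(w=6) 0-6(w=5) 2-6(w=4) 6-7(w=4)}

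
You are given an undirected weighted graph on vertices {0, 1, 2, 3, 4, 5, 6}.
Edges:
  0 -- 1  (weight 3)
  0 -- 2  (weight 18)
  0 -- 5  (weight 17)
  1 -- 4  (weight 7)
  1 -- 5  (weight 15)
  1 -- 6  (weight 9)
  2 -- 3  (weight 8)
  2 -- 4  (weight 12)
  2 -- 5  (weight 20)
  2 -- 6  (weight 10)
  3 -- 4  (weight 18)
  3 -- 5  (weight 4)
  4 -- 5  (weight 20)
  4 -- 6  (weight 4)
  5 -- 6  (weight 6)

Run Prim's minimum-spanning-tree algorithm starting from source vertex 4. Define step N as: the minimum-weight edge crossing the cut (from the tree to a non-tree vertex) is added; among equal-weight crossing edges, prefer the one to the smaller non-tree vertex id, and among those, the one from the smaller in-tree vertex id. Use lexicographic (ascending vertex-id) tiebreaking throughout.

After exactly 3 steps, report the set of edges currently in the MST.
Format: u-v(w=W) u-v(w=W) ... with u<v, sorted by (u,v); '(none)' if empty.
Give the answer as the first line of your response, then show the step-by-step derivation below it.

3-5(w=4) 4-6(w=4) 5-6(w=6)

step 1: add edge 4-6 (w=4); MST = {4-6(w=4)}
step 2: add edge 5-6 (w=6); MST = {4-6(w=4) 5-6(w=6)}
step 3: add edge 3-5 (w=4); MST = {3-5(w=4) 4-6(w=4) 5-6(w=6)}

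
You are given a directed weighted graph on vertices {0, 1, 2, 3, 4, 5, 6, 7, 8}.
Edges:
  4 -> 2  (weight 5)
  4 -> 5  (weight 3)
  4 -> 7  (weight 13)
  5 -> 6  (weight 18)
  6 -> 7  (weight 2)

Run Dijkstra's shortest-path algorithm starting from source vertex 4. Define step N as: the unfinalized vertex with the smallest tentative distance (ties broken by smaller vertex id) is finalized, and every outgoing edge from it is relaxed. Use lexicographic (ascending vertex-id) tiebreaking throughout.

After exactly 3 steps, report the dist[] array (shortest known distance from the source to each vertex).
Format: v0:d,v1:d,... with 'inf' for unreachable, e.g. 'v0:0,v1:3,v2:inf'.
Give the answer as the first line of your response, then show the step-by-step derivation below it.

v0:inf,v1:inf,v2:5,v3:inf,v4:0,v5:3,v6:21,v7:13,v8:inf

step 1: dist = v0:inf,v1:inf,v2:5,v3:inf,v4:0,v5:3,v6:inf,v7:13,v8:inf
step 2: dist = v0:inf,v1:inf,v2:5,v3:inf,v4:0,v5:3,v6:21,v7:13,v8:inf
step 3: dist = v0:inf,v1:inf,v2:5,v3:inf,v4:0,v5:3,v6:21,v7:13,v8:inf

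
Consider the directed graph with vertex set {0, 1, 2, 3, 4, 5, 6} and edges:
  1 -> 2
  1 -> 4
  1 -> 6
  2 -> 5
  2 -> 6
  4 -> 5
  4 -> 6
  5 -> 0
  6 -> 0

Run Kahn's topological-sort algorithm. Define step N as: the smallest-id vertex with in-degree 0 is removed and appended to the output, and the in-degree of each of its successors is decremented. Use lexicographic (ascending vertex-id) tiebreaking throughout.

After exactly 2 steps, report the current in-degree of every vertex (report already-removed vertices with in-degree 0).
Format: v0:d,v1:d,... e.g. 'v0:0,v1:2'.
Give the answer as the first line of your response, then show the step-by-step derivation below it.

v0:2,v1:0,v2:0,v3:0,v4:0,v5:1,v6:1

step 1: output 1; order=[1]; indeg=(2,0,0,0,0,2,2)
step 2: output 2; order=[1,2]; indeg=(2,0,0,0,0,1,1)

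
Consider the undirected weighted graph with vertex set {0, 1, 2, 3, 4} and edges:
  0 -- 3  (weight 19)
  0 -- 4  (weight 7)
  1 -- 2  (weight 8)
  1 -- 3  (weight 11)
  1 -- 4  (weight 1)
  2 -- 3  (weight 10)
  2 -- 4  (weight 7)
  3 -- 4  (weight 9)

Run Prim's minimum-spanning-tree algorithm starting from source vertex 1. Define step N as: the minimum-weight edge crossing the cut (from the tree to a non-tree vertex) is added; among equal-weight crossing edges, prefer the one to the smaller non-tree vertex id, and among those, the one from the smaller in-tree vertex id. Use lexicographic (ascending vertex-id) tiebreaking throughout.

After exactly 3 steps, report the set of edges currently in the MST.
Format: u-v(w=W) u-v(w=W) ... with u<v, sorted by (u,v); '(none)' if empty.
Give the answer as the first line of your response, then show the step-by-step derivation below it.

0-4(w=7) 1-4(w=1) 2-4(w=7)

step 1: add edge 1-4 (w=1); MST = {1-4(w=1)}
step 2: add edge 0-4 (w=7); MST = {0-4(w=7) 1-4(w=1)}
step 3: add edge 2-4 (w=7); MST = {0-4(w=7) 1-4(w=1) 2-4(w=7)}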